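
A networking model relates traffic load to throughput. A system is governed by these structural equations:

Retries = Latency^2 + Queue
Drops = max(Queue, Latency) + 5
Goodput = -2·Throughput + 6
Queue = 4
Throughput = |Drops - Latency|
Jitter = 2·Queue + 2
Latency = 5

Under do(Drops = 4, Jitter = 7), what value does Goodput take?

Under do(Drops = 4, Jitter = 7), each intervened variable's structural equation is replaced by its fixed value.
Throughput = |Drops - Latency|  [with Drops=4, Latency=5]  = 1
Goodput = -2·Throughput + 6  [with Throughput=1]  = 4

4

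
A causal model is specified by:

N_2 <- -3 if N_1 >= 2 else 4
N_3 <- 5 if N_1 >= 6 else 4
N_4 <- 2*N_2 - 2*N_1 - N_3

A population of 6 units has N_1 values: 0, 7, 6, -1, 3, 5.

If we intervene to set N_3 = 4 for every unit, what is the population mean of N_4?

Under do(N_3=4), N_3's equation is replaced by N_3=4 for every unit. Per-unit N_4: 4, -24, -22, 6, -16, -20. Mean = -12.

-12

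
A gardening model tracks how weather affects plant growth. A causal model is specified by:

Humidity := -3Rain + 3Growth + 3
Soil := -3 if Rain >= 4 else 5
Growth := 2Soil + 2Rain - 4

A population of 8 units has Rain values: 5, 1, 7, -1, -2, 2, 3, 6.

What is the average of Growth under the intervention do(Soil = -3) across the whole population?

The intervention sets Soil=-3 in all 8 units regardless of Rain. Recomputing Growth per unit gives 0, -8, 4, -12, -14, -6, -4, 2; average -4.75.

-4.75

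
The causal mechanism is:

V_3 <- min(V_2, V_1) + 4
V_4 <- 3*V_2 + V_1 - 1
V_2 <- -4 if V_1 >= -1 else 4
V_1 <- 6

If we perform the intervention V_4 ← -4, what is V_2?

The intervention breaks the incoming arrows to V_4: V_4 <- 3*V_2 + V_1 - 1 no longer applies, and V_4 = -4.
Since V_2 is not a descendant of the intervened variable, it is unaffected.
V_2 = -4 if V_1 >= -1 else 4  [with V_1=6]  = -4

-4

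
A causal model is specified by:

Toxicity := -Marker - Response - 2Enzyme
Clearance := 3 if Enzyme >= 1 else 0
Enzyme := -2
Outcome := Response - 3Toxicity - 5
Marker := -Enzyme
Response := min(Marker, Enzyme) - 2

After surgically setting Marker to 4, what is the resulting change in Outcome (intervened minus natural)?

6

Under do(Marker=4), the mechanism Marker := -Enzyme is discarded; Marker is fixed at 4.
Response = min(Marker, Enzyme) - 2  [with Marker=4, Enzyme=-2]  = -4
Toxicity = -Marker - Response - 2Enzyme  [with Marker=4, Response=-4, Enzyme=-2]  = 4
Outcome = Response - 3Toxicity - 5  [with Response=-4, Toxicity=4]  = -21
Without intervention: Marker = -Enzyme  [with Enzyme=-2]  = 2; Response = min(Marker, Enzyme) - 2  [with Marker=2, Enzyme=-2]  = -4; Toxicity = -Marker - Response - 2Enzyme  [with Marker=2, Response=-4, Enzyme=-2]  = 6; Outcome = Response - 3Toxicity - 5  [with Response=-4, Toxicity=6]  = -27.
Change = -21 − (-27) = 6.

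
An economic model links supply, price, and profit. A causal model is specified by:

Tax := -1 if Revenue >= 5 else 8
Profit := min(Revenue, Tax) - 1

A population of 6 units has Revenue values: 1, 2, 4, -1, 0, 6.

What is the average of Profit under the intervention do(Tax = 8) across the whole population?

1

do(Tax=8) breaks Tax's dependence on Revenue. With Tax=8 fixed, Profit across the units is 0, 1, 3, -2, -1, 5, mean 1.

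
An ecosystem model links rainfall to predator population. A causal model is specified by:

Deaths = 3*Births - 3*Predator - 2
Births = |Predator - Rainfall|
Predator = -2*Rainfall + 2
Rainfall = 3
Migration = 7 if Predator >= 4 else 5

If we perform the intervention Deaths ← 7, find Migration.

5

Intervening sets Deaths = 7 and removes its equation (Deaths = 3*Births - 3*Predator - 2).
No directed path runs from Deaths to Migration, so Migration keeps its natural value.
Predator = -2*Rainfall + 2  [with Rainfall=3]  = -4
Migration = 7 if Predator >= 4 else 5  [with Predator=-4]  = 5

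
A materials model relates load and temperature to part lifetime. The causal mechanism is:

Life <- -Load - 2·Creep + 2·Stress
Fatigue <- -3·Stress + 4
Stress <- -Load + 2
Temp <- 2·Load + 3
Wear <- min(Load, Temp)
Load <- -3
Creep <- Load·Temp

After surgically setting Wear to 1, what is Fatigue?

The intervention breaks the incoming arrows to Wear: Wear <- min(Load, Temp) no longer applies, and Wear = 1.
Since Fatigue is not a descendant of the intervened variable, it is unaffected.
Stress = -Load + 2  [with Load=-3]  = 5
Fatigue = -3·Stress + 4  [with Stress=5]  = -11

-11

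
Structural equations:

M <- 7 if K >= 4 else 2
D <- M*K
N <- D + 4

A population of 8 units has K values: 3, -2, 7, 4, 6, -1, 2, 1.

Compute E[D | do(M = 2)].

5

do(M=2) breaks M's dependence on K. With M=2 fixed, D across the units is 6, -4, 14, 8, 12, -2, 4, 2, mean 5.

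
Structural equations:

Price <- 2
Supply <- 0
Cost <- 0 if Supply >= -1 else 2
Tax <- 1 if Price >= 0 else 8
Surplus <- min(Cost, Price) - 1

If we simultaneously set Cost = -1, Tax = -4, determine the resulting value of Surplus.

-2

Setting Cost = -1, Tax = -4 by intervention discards those variables' equations.
Surplus = min(Cost, Price) - 1  [with Cost=-1, Price=2]  = -2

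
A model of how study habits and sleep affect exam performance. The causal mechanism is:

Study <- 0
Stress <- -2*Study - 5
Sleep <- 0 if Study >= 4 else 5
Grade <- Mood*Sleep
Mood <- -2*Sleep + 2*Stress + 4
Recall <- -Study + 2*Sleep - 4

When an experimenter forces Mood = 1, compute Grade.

Under do(Mood=1), the mechanism Mood <- -2*Sleep + 2*Stress + 4 is discarded; Mood is fixed at 1.
Sleep = 0 if Study >= 4 else 5  [with Study=0]  = 5
Grade = Mood*Sleep  [with Mood=1, Sleep=5]  = 5

5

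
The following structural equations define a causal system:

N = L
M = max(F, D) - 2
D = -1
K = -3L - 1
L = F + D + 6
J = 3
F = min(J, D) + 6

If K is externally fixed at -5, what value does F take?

Intervening sets K = -5 and removes its equation (K = -3L - 1).
F is not downstream of the intervention, so its value is determined by the original equations.
F = min(J, D) + 6  [with J=3, D=-1]  = 5

5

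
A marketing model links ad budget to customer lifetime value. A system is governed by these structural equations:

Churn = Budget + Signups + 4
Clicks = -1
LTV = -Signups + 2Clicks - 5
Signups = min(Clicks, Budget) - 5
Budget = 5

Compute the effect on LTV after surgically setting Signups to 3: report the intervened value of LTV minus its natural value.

do(Signups=3) replaces the equation Signups = min(Clicks, Budget) - 5 with the constant Signups = 3.
LTV = -Signups + 2Clicks - 5  [with Signups=3, Clicks=-1]  = -10
Without intervention: Signups = min(Clicks, Budget) - 5  [with Clicks=-1, Budget=5]  = -6; LTV = -Signups + 2Clicks - 5  [with Signups=-6, Clicks=-1]  = -1.
Change = -10 − (-1) = -9.

-9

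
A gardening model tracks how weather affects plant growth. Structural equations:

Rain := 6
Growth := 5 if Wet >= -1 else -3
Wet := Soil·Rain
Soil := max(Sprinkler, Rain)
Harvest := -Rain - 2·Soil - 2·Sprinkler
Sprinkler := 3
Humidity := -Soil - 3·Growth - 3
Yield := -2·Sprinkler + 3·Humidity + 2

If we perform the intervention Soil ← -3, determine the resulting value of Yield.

The intervention breaks the incoming arrows to Soil: Soil := max(Sprinkler, Rain) no longer applies, and Soil = -3.
Wet = Soil·Rain  [with Soil=-3, Rain=6]  = -18
Growth = 5 if Wet >= -1 else -3  [with Wet=-18]  = -3
Humidity = -Soil - 3·Growth - 3  [with Soil=-3, Growth=-3]  = 9
Yield = -2·Sprinkler + 3·Humidity + 2  [with Sprinkler=3, Humidity=9]  = 23

23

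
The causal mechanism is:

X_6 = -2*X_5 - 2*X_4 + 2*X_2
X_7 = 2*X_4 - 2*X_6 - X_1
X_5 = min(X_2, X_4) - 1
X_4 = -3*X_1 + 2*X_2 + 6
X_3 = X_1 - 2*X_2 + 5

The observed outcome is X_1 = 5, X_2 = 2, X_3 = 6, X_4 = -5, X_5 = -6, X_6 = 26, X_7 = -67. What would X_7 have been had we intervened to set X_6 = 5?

Intervening sets X_6 = 5 and removes its equation (X_6 = -2*X_5 - 2*X_4 + 2*X_2).
X_4 = -3*X_1 + 2*X_2 + 6  [with X_1=5, X_2=2]  = -5
X_7 = 2*X_4 - 2*X_6 - X_1  [with X_4=-5, X_6=5, X_1=5]  = -25

-25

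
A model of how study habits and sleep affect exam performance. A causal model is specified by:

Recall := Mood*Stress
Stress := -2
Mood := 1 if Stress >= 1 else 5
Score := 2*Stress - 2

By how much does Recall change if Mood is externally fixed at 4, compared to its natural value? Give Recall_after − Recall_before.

The intervention breaks the incoming arrows to Mood: Mood := 1 if Stress >= 1 else 5 no longer applies, and Mood = 4.
Recall = Mood*Stress  [with Mood=4, Stress=-2]  = -8
Without intervention: Mood = 1 if Stress >= 1 else 5  [with Stress=-2]  = 5; Recall = Mood*Stress  [with Mood=5, Stress=-2]  = -10.
Change = -8 − (-10) = 2.

2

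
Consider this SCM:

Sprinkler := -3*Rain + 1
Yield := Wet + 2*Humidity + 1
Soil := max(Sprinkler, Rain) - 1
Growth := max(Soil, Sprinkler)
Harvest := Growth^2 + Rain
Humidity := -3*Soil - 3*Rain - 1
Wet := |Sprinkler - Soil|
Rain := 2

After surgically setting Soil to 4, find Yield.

The intervention breaks the incoming arrows to Soil: Soil := max(Sprinkler, Rain) - 1 no longer applies, and Soil = 4.
Sprinkler = -3*Rain + 1  [with Rain=2]  = -5
Wet = |Sprinkler - Soil|  [with Sprinkler=-5, Soil=4]  = 9
Humidity = -3*Soil - 3*Rain - 1  [with Soil=4, Rain=2]  = -19
Yield = Wet + 2*Humidity + 1  [with Wet=9, Humidity=-19]  = -28

-28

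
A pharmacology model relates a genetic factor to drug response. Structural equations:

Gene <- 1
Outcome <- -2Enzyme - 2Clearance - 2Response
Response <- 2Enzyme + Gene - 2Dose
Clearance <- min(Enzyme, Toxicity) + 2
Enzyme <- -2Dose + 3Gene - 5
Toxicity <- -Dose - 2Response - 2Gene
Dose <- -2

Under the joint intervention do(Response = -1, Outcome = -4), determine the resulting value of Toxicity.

2

Setting Response = -1, Outcome = -4 by intervention discards those variables' equations.
Toxicity = -Dose - 2Response - 2Gene  [with Dose=-2, Response=-1, Gene=1]  = 2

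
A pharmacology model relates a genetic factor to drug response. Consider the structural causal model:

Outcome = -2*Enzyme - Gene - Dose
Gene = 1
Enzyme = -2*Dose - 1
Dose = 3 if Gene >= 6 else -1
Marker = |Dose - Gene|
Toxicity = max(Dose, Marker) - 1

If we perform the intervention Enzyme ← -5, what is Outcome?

10

The intervention breaks the incoming arrows to Enzyme: Enzyme = -2*Dose - 1 no longer applies, and Enzyme = -5.
Dose = 3 if Gene >= 6 else -1  [with Gene=1]  = -1
Outcome = -2*Enzyme - Gene - Dose  [with Enzyme=-5, Gene=1, Dose=-1]  = 10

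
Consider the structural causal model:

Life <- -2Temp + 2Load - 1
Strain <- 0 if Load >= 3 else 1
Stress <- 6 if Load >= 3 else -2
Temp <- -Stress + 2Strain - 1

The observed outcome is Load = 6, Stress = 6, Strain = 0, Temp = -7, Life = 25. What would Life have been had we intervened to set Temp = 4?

3

Intervening sets Temp = 4 and removes its equation (Temp <- -Stress + 2Strain - 1).
Life = -2Temp + 2Load - 1  [with Temp=4, Load=6]  = 3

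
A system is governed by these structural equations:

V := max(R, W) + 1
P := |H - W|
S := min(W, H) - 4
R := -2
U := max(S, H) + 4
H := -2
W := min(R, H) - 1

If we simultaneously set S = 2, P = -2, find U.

Setting S = 2, P = -2 by intervention discards those variables' equations.
U = max(S, H) + 4  [with S=2, H=-2]  = 6

6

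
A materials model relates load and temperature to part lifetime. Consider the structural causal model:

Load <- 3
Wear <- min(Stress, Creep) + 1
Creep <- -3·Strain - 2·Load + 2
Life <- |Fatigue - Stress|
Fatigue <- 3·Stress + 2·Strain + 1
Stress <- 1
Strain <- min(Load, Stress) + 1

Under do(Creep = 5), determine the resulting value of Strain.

Under do(Creep=5), the mechanism Creep <- -3·Strain - 2·Load + 2 is discarded; Creep is fixed at 5.
Since Strain is not a descendant of the intervened variable, it is unaffected.
Strain = min(Load, Stress) + 1  [with Load=3, Stress=1]  = 2

2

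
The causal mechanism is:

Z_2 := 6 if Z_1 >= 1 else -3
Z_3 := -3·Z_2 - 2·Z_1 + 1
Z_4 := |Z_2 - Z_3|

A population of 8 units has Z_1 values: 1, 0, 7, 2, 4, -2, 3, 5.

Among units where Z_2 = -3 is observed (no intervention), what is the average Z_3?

12

Conditioning on Z_2=-3 selects the 2 unit(s) with Z_1 ∈ {0, -2}. Their Z_3 values: 10, 14. Mean = 12.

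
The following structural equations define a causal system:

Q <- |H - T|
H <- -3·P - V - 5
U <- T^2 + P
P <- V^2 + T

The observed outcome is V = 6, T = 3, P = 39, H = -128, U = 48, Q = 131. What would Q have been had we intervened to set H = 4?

1

Under do(H=4), the mechanism H <- -3·P - V - 5 is discarded; H is fixed at 4.
Q = |H - T|  [with H=4, T=3]  = 1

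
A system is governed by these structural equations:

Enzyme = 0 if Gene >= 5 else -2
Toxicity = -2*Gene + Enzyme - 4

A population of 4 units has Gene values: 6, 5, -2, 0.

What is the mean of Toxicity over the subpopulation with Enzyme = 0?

-15

Observing Enzyme=0 restricts to units where Enzyme's equation naturally yields 0: Gene ∈ {6, 5}. In that subpopulation Toxicity = -16, -14, mean -15.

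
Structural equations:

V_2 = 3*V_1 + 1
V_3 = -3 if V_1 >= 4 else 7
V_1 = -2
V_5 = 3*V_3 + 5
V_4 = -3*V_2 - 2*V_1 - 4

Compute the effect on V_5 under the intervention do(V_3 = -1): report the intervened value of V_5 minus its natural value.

do(V_3=-1) replaces the equation V_3 = -3 if V_1 >= 4 else 7 with the constant V_3 = -1.
V_5 = 3*V_3 + 5  [with V_3=-1]  = 2
Without intervention: V_3 = -3 if V_1 >= 4 else 7  [with V_1=-2]  = 7; V_5 = 3*V_3 + 5  [with V_3=7]  = 26.
Change = 2 − 26 = -24.

-24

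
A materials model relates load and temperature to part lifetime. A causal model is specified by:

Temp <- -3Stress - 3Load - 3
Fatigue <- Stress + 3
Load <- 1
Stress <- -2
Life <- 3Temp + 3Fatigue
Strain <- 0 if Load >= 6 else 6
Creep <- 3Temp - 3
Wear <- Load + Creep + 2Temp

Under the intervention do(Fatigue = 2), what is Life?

do(Fatigue=2) replaces the equation Fatigue <- Stress + 3 with the constant Fatigue = 2.
Temp = -3Stress - 3Load - 3  [with Stress=-2, Load=1]  = 0
Life = 3Temp + 3Fatigue  [with Temp=0, Fatigue=2]  = 6

6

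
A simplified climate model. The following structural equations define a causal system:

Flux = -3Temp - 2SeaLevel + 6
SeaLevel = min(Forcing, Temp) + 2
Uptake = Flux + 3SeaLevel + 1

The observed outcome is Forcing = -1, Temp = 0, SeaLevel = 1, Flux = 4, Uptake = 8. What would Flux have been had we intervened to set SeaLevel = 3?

0

The intervention breaks the incoming arrows to SeaLevel: SeaLevel = min(Forcing, Temp) + 2 no longer applies, and SeaLevel = 3.
Flux = -3Temp - 2SeaLevel + 6  [with Temp=0, SeaLevel=3]  = 0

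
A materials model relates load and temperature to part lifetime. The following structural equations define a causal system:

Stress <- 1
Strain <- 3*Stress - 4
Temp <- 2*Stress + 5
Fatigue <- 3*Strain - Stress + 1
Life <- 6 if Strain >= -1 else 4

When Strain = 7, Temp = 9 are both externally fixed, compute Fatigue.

Setting Strain = 7, Temp = 9 by intervention discards those variables' equations.
Fatigue = 3*Strain - Stress + 1  [with Strain=7, Stress=1]  = 21

21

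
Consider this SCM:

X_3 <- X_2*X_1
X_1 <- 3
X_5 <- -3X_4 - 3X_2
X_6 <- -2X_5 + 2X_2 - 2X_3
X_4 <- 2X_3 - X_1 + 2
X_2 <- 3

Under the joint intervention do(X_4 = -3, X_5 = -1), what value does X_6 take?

The joint intervention fixes X_4 = -3, X_5 = -1, removing each variable's own equation.
X_3 = X_2*X_1  [with X_2=3, X_1=3]  = 9
X_6 = -2X_5 + 2X_2 - 2X_3  [with X_5=-1, X_2=3, X_3=9]  = -10

-10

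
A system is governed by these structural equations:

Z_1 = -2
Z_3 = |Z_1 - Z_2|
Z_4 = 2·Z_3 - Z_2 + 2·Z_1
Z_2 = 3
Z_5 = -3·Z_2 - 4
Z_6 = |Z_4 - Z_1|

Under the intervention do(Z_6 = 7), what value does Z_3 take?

do(Z_6=7) replaces the equation Z_6 = |Z_4 - Z_1| with the constant Z_6 = 7.
Z_3 is not downstream of the intervention, so its value is determined by the original equations.
Z_3 = |Z_1 - Z_2|  [with Z_1=-2, Z_2=3]  = 5

5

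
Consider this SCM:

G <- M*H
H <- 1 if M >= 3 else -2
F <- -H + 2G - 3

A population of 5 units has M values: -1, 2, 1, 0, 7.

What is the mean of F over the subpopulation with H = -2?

-3

E[F|H=-2] averages over only the 4 units with H=-2 (M = -1, 2, 1, 0): F = 3, -9, -5, -1, mean -3.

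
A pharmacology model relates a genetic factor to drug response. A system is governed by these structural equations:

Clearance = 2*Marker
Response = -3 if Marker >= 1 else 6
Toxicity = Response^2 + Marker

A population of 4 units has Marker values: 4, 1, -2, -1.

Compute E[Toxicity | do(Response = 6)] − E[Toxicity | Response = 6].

Under do(Response=6), Response's equation is replaced by Response=6 for every unit. Per-unit Toxicity: 40, 37, 34, 35. Mean = 36.5.
E[Toxicity|Response=6] averages over only the 2 units with Response=6 (Marker = -2, -1): Toxicity = 34, 35, mean 34.5.
Difference = 36.5 − 34.5 = 2.

2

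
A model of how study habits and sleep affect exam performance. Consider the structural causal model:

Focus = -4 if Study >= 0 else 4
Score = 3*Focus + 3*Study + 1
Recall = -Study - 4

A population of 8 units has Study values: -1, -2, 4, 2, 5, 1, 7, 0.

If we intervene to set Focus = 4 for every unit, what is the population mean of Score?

do(Focus=4) breaks Focus's dependence on Study. With Focus=4 fixed, Score across the units is 10, 7, 25, 19, 28, 16, 34, 13, mean 19.

19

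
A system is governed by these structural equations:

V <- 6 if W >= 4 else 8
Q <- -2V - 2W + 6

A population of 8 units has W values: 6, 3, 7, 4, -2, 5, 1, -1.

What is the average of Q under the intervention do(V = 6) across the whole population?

Every unit gets V=6 under the intervention. Q values become -18, -12, -20, -14, -2, -16, -8, -4; E[Q|do(V=6)] = -11.75.

-11.75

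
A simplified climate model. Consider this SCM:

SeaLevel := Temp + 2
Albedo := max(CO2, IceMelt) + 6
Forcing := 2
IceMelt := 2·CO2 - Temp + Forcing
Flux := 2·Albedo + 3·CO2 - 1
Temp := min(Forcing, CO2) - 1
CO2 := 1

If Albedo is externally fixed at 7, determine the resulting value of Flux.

16

Under do(Albedo=7), the mechanism Albedo := max(CO2, IceMelt) + 6 is discarded; Albedo is fixed at 7.
Flux = 2·Albedo + 3·CO2 - 1  [with Albedo=7, CO2=1]  = 16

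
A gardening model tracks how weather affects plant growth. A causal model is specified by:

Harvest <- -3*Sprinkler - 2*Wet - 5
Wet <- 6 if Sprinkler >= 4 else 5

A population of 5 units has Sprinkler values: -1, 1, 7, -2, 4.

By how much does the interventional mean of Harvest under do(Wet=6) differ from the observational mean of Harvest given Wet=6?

Every unit gets Wet=6 under the intervention. Harvest values become -14, -20, -38, -11, -29; E[Harvest|do(Wet=6)] = -22.4.
E[Harvest|Wet=6] averages over only the 2 units with Wet=6 (Sprinkler = 7, 4): Harvest = -38, -29, mean -33.5.
Difference = -22.4 − (-33.5) = 11.1.

11.1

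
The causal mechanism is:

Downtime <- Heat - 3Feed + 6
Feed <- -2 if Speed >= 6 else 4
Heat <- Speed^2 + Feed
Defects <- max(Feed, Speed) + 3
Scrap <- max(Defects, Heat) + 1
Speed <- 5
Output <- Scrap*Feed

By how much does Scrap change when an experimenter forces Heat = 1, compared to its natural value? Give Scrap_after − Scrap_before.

do(Heat=1) replaces the equation Heat <- Speed^2 + Feed with the constant Heat = 1.
Feed = -2 if Speed >= 6 else 4  [with Speed=5]  = 4
Defects = max(Feed, Speed) + 3  [with Feed=4, Speed=5]  = 8
Scrap = max(Defects, Heat) + 1  [with Defects=8, Heat=1]  = 9
Without intervention: Feed = -2 if Speed >= 6 else 4  [with Speed=5]  = 4; Heat = Speed^2 + Feed  [with Speed=5, Feed=4]  = 29; Defects = max(Feed, Speed) + 3  [with Feed=4, Speed=5]  = 8; Scrap = max(Defects, Heat) + 1  [with Defects=8, Heat=29]  = 30.
Change = 9 − 30 = -21.

-21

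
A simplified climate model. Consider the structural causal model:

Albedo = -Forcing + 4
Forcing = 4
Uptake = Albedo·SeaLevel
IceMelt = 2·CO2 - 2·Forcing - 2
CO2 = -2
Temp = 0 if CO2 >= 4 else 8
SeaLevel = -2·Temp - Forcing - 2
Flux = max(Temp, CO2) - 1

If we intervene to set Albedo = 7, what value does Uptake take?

do(Albedo=7) replaces the equation Albedo = -Forcing + 4 with the constant Albedo = 7.
Temp = 0 if CO2 >= 4 else 8  [with CO2=-2]  = 8
SeaLevel = -2·Temp - Forcing - 2  [with Temp=8, Forcing=4]  = -22
Uptake = Albedo·SeaLevel  [with Albedo=7, SeaLevel=-22]  = -154

-154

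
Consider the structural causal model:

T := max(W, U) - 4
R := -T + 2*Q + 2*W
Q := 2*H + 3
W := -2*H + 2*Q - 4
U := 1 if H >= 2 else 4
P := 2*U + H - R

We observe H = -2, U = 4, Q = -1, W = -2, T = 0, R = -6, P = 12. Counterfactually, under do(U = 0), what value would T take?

do(U=0) replaces the equation U := 1 if H >= 2 else 4 with the constant U = 0.
Q = 2*H + 3  [with H=-2]  = -1
W = -2*H + 2*Q - 4  [with H=-2, Q=-1]  = -2
T = max(W, U) - 4  [with W=-2, U=0]  = -4

-4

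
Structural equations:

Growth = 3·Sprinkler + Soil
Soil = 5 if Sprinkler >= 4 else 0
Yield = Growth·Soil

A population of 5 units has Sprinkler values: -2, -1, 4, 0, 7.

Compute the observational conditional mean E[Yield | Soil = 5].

Observing Soil=5 restricts to units where Soil's equation naturally yields 5: Sprinkler ∈ {4, 7}. In that subpopulation Yield = 85, 130, mean 107.5.

107.5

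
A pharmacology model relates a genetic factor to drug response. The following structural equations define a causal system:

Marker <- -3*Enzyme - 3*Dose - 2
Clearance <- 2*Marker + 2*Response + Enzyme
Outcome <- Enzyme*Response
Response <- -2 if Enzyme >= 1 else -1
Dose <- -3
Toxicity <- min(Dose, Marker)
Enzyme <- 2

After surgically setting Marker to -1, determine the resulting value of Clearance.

The intervention breaks the incoming arrows to Marker: Marker <- -3*Enzyme - 3*Dose - 2 no longer applies, and Marker = -1.
Response = -2 if Enzyme >= 1 else -1  [with Enzyme=2]  = -2
Clearance = 2*Marker + 2*Response + Enzyme  [with Marker=-1, Response=-2, Enzyme=2]  = -4

-4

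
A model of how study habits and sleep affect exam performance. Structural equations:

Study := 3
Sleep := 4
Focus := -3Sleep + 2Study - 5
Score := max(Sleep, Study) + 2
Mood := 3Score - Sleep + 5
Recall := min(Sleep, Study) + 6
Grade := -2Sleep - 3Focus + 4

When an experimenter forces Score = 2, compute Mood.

Intervening sets Score = 2 and removes its equation (Score := max(Sleep, Study) + 2).
Mood = 3Score - Sleep + 5  [with Score=2, Sleep=4]  = 7

7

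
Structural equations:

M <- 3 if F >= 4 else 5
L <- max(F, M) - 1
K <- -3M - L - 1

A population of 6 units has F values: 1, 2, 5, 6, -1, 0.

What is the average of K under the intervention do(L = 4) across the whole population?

do(L=4) breaks L's dependence on F. With L=4 fixed, K across the units is -20, -20, -14, -14, -20, -20, mean -18.

-18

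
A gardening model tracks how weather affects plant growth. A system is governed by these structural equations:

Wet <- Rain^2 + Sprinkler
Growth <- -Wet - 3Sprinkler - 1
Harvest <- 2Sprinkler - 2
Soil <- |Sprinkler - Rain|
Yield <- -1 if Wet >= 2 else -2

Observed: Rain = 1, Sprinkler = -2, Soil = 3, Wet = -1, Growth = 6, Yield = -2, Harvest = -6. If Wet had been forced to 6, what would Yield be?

Under do(Wet=6), the mechanism Wet <- Rain^2 + Sprinkler is discarded; Wet is fixed at 6.
Yield = -1 if Wet >= 2 else -2  [with Wet=6]  = -1

-1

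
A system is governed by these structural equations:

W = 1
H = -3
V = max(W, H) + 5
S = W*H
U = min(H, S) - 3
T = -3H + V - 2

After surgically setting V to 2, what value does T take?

9

The intervention breaks the incoming arrows to V: V = max(W, H) + 5 no longer applies, and V = 2.
T = -3H + V - 2  [with H=-3, V=2]  = 9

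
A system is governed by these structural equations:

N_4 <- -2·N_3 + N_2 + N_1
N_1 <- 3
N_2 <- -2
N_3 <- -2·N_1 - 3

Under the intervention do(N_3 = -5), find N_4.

The intervention breaks the incoming arrows to N_3: N_3 <- -2·N_1 - 3 no longer applies, and N_3 = -5.
N_4 = -2·N_3 + N_2 + N_1  [with N_3=-5, N_2=-2, N_1=3]  = 11

11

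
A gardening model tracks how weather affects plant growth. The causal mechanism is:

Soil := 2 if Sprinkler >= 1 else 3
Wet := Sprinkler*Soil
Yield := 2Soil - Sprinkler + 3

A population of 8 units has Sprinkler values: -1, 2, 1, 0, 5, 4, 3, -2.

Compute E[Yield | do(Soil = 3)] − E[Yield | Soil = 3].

Every unit gets Soil=3 under the intervention. Yield values become 10, 7, 8, 9, 4, 5, 6, 11; E[Yield|do(Soil=3)] = 7.5.
E[Yield|Soil=3] averages over only the 3 units with Soil=3 (Sprinkler = -1, 0, -2): Yield = 10, 9, 11, mean 10.
Difference = 7.5 − 10 = -2.5.

-2.5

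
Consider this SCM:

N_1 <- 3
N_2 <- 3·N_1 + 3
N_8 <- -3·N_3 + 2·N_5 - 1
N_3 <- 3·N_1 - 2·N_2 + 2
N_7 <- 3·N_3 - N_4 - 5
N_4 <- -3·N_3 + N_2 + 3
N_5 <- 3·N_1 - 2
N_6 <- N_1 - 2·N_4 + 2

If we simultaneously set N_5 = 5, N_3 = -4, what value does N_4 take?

Under do(N_5 = 5, N_3 = -4), each intervened variable's structural equation is replaced by its fixed value.
N_2 = 3·N_1 + 3  [with N_1=3]  = 12
N_4 = -3·N_3 + N_2 + 3  [with N_3=-4, N_2=12]  = 27

27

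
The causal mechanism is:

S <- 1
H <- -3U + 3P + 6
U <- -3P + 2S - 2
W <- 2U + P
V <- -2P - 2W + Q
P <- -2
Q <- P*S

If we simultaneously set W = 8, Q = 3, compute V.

-9

Setting W = 8, Q = 3 by intervention discards those variables' equations.
V = -2P - 2W + Q  [with P=-2, W=8, Q=3]  = -9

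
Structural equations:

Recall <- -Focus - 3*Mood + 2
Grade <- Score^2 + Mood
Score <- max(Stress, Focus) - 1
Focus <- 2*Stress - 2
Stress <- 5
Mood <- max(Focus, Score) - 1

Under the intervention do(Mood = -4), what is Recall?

Intervening sets Mood = -4 and removes its equation (Mood <- max(Focus, Score) - 1).
Focus = 2*Stress - 2  [with Stress=5]  = 8
Recall = -Focus - 3*Mood + 2  [with Focus=8, Mood=-4]  = 6

6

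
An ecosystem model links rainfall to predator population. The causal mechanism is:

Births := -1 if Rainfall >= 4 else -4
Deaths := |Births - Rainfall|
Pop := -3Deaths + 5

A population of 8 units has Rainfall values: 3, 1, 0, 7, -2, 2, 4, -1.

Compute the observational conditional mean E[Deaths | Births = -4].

4.5

Conditioning on Births=-4 selects the 6 unit(s) with Rainfall ∈ {3, 1, 0, -2, 2, -1}. Their Deaths values: 7, 5, 4, 2, 6, 3. Mean = 4.5.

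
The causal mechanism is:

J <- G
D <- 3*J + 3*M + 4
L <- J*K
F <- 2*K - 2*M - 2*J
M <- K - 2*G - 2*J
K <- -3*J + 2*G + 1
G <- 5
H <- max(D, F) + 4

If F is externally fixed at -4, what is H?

0

do(F=-4) replaces the equation F <- 2*K - 2*M - 2*J with the constant F = -4.
J = G  [with G=5]  = 5
K = -3*J + 2*G + 1  [with J=5, G=5]  = -4
M = K - 2*G - 2*J  [with K=-4, G=5, J=5]  = -24
D = 3*J + 3*M + 4  [with J=5, M=-24]  = -53
H = max(D, F) + 4  [with D=-53, F=-4]  = 0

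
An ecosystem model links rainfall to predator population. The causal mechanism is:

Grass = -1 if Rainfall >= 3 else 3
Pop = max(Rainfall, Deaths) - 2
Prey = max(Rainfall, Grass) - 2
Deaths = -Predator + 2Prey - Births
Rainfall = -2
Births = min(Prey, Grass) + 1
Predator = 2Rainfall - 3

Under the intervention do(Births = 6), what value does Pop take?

1

Under do(Births=6), the mechanism Births = min(Prey, Grass) + 1 is discarded; Births is fixed at 6.
Grass = -1 if Rainfall >= 3 else 3  [with Rainfall=-2]  = 3
Prey = max(Rainfall, Grass) - 2  [with Rainfall=-2, Grass=3]  = 1
Predator = 2Rainfall - 3  [with Rainfall=-2]  = -7
Deaths = -Predator + 2Prey - Births  [with Predator=-7, Prey=1, Births=6]  = 3
Pop = max(Rainfall, Deaths) - 2  [with Rainfall=-2, Deaths=3]  = 1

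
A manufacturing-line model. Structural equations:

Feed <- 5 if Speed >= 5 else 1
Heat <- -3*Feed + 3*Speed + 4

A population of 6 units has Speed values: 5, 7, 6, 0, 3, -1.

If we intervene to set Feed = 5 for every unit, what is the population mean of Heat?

-1

do(Feed=5) breaks Feed's dependence on Speed. With Feed=5 fixed, Heat across the units is 4, 10, 7, -11, -2, -14, mean -1.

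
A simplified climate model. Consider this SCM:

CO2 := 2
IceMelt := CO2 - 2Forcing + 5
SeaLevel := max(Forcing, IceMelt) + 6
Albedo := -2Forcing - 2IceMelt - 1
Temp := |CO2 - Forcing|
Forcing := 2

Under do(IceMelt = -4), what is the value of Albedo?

Intervening sets IceMelt = -4 and removes its equation (IceMelt := CO2 - 2Forcing + 5).
Albedo = -2Forcing - 2IceMelt - 1  [with Forcing=2, IceMelt=-4]  = 3

3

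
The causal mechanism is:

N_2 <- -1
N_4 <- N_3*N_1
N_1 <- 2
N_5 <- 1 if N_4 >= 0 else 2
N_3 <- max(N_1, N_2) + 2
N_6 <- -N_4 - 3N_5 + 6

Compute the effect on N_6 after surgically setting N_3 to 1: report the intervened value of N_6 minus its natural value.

The intervention breaks the incoming arrows to N_3: N_3 <- max(N_1, N_2) + 2 no longer applies, and N_3 = 1.
N_4 = N_3*N_1  [with N_3=1, N_1=2]  = 2
N_5 = 1 if N_4 >= 0 else 2  [with N_4=2]  = 1
N_6 = -N_4 - 3N_5 + 6  [with N_4=2, N_5=1]  = 1
Without intervention: N_3 = max(N_1, N_2) + 2  [with N_1=2, N_2=-1]  = 4; N_4 = N_3*N_1  [with N_3=4, N_1=2]  = 8; N_5 = 1 if N_4 >= 0 else 2  [with N_4=8]  = 1; N_6 = -N_4 - 3N_5 + 6  [with N_4=8, N_5=1]  = -5.
Change = 1 − (-5) = 6.

6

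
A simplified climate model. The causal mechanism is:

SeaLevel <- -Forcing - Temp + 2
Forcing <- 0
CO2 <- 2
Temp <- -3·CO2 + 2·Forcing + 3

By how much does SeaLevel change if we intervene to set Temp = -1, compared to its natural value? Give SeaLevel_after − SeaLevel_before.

-2

The intervention breaks the incoming arrows to Temp: Temp <- -3·CO2 + 2·Forcing + 3 no longer applies, and Temp = -1.
SeaLevel = -Forcing - Temp + 2  [with Forcing=0, Temp=-1]  = 3
Without intervention: Temp = -3·CO2 + 2·Forcing + 3  [with CO2=2, Forcing=0]  = -3; SeaLevel = -Forcing - Temp + 2  [with Forcing=0, Temp=-3]  = 5.
Change = 3 − 5 = -2.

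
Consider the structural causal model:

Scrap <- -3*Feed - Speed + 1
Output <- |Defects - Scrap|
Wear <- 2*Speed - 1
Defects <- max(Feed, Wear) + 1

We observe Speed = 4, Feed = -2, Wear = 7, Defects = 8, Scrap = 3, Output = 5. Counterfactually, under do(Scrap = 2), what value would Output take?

6

The intervention breaks the incoming arrows to Scrap: Scrap <- -3*Feed - Speed + 1 no longer applies, and Scrap = 2.
Wear = 2*Speed - 1  [with Speed=4]  = 7
Defects = max(Feed, Wear) + 1  [with Feed=-2, Wear=7]  = 8
Output = |Defects - Scrap|  [with Defects=8, Scrap=2]  = 6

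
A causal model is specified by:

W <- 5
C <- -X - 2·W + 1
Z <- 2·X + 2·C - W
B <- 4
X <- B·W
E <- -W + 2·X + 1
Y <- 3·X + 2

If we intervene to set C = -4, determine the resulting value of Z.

27

Intervening sets C = -4 and removes its equation (C <- -X - 2·W + 1).
X = B·W  [with B=4, W=5]  = 20
Z = 2·X + 2·C - W  [with X=20, C=-4, W=5]  = 27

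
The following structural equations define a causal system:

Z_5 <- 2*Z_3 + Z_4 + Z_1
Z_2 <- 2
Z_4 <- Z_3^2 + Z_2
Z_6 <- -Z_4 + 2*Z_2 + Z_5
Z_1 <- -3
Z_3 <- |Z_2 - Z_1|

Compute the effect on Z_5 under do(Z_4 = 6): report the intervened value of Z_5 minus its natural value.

Intervening sets Z_4 = 6 and removes its equation (Z_4 <- Z_3^2 + Z_2).
Z_3 = |Z_2 - Z_1|  [with Z_2=2, Z_1=-3]  = 5
Z_5 = 2*Z_3 + Z_4 + Z_1  [with Z_3=5, Z_4=6, Z_1=-3]  = 13
Without intervention: Z_3 = |Z_2 - Z_1|  [with Z_2=2, Z_1=-3]  = 5; Z_4 = Z_3^2 + Z_2  [with Z_3=5, Z_2=2]  = 27; Z_5 = 2*Z_3 + Z_4 + Z_1  [with Z_3=5, Z_4=27, Z_1=-3]  = 34.
Change = 13 − 34 = -21.

-21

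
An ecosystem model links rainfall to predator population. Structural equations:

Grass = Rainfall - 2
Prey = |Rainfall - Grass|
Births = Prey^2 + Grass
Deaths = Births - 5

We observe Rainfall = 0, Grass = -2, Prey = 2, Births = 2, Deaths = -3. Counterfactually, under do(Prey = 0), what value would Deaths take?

do(Prey=0) replaces the equation Prey = |Rainfall - Grass| with the constant Prey = 0.
Grass = Rainfall - 2  [with Rainfall=0]  = -2
Births = Prey^2 + Grass  [with Prey=0, Grass=-2]  = -2
Deaths = Births - 5  [with Births=-2]  = -7

-7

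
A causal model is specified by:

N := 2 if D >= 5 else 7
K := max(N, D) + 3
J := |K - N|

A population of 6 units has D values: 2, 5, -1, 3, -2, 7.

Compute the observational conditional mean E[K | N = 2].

E[K|N=2] averages over only the 2 units with N=2 (D = 5, 7): K = 8, 10, mean 9.

9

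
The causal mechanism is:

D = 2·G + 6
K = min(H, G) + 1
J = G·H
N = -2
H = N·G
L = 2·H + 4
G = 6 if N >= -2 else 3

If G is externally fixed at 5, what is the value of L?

-16

Under do(G=5), the mechanism G = 6 if N >= -2 else 3 is discarded; G is fixed at 5.
H = N·G  [with N=-2, G=5]  = -10
L = 2·H + 4  [with H=-10]  = -16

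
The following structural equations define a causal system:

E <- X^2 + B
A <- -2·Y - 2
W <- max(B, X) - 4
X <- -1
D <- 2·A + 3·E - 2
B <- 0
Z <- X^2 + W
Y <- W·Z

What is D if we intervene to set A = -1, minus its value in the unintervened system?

50

do(A=-1) replaces the equation A <- -2·Y - 2 with the constant A = -1.
E = X^2 + B  [with X=-1, B=0]  = 1
D = 2·A + 3·E - 2  [with A=-1, E=1]  = -1
Without intervention: W = max(B, X) - 4  [with B=0, X=-1]  = -4; Z = X^2 + W  [with X=-1, W=-4]  = -3; Y = W·Z  [with W=-4, Z=-3]  = 12; E = X^2 + B  [with X=-1, B=0]  = 1; A = -2·Y - 2  [with Y=12]  = -26; D = 2·A + 3·E - 2  [with A=-26, E=1]  = -51.
Change = -1 − (-51) = 50.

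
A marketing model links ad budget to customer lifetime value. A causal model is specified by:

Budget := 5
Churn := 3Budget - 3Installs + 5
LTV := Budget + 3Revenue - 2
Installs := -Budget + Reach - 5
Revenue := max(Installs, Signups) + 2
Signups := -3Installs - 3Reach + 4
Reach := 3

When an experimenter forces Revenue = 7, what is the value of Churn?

41

do(Revenue=7) replaces the equation Revenue := max(Installs, Signups) + 2 with the constant Revenue = 7.
Since Churn is not a descendant of the intervened variable, it is unaffected.
Installs = -Budget + Reach - 5  [with Budget=5, Reach=3]  = -7
Churn = 3Budget - 3Installs + 5  [with Budget=5, Installs=-7]  = 41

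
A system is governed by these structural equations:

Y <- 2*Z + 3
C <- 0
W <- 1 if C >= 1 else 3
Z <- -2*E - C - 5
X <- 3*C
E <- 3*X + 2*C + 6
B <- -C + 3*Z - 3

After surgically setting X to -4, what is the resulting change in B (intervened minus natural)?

72

Under do(X=-4), the mechanism X <- 3*C is discarded; X is fixed at -4.
E = 3*X + 2*C + 6  [with X=-4, C=0]  = -6
Z = -2*E - C - 5  [with E=-6, C=0]  = 7
B = -C + 3*Z - 3  [with C=0, Z=7]  = 18
Without intervention: X = 3*C  [with C=0]  = 0; E = 3*X + 2*C + 6  [with X=0, C=0]  = 6; Z = -2*E - C - 5  [with E=6, C=0]  = -17; B = -C + 3*Z - 3  [with C=0, Z=-17]  = -54.
Change = 18 − (-54) = 72.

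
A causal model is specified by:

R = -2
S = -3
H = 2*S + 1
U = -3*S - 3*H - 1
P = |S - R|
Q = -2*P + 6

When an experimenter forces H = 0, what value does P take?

do(H=0) replaces the equation H = 2*S + 1 with the constant H = 0.
P is not downstream of the intervention, so its value is determined by the original equations.
P = |S - R|  [with S=-3, R=-2]  = 1

1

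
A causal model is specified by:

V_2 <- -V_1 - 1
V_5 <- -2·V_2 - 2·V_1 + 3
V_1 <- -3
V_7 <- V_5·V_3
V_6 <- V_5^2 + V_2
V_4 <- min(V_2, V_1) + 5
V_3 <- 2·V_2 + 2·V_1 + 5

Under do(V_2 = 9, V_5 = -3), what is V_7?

The joint intervention fixes V_2 = 9, V_5 = -3, removing each variable's own equation.
V_3 = 2·V_2 + 2·V_1 + 5  [with V_2=9, V_1=-3]  = 17
V_7 = V_5·V_3  [with V_5=-3, V_3=17]  = -51

-51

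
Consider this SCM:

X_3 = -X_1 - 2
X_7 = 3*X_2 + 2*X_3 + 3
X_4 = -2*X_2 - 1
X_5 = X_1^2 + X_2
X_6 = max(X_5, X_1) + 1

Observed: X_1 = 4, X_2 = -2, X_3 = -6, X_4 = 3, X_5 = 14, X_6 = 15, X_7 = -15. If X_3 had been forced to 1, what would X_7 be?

The intervention breaks the incoming arrows to X_3: X_3 = -X_1 - 2 no longer applies, and X_3 = 1.
X_7 = 3*X_2 + 2*X_3 + 3  [with X_2=-2, X_3=1]  = -1

-1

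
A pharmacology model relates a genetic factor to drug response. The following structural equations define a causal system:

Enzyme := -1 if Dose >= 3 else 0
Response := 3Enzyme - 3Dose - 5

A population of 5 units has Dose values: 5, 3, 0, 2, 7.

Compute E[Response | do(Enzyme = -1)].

-18.2

Under do(Enzyme=-1), Enzyme's equation is replaced by Enzyme=-1 for every unit. Per-unit Response: -23, -17, -8, -14, -29. Mean = -18.2.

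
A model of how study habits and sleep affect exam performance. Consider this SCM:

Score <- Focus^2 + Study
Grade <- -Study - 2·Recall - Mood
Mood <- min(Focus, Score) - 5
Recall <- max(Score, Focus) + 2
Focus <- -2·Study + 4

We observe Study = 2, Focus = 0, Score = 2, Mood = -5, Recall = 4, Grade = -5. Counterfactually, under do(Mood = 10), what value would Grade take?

-20

Under do(Mood=10), the mechanism Mood <- min(Focus, Score) - 5 is discarded; Mood is fixed at 10.
Focus = -2·Study + 4  [with Study=2]  = 0
Score = Focus^2 + Study  [with Focus=0, Study=2]  = 2
Recall = max(Score, Focus) + 2  [with Score=2, Focus=0]  = 4
Grade = -Study - 2·Recall - Mood  [with Study=2, Recall=4, Mood=10]  = -20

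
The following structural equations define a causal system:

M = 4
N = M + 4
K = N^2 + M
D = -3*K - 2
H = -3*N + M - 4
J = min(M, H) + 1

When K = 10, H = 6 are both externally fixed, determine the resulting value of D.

-32

The joint intervention fixes K = 10, H = 6, removing each variable's own equation.
D = -3*K - 2  [with K=10]  = -32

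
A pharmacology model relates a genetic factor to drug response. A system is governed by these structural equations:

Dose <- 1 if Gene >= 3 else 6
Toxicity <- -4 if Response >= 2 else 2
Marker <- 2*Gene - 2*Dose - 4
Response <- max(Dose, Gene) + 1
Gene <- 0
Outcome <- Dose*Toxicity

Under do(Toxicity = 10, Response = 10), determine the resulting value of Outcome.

60

Setting Toxicity = 10, Response = 10 by intervention discards those variables' equations.
Dose = 1 if Gene >= 3 else 6  [with Gene=0]  = 6
Outcome = Dose*Toxicity  [with Dose=6, Toxicity=10]  = 60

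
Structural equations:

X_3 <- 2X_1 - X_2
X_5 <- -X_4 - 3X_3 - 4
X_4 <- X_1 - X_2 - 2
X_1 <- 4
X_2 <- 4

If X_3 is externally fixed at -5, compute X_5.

13

do(X_3=-5) replaces the equation X_3 <- 2X_1 - X_2 with the constant X_3 = -5.
X_4 = X_1 - X_2 - 2  [with X_1=4, X_2=4]  = -2
X_5 = -X_4 - 3X_3 - 4  [with X_4=-2, X_3=-5]  = 13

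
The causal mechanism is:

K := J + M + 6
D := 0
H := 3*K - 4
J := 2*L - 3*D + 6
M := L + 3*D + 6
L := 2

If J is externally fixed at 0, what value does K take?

do(J=0) replaces the equation J := 2*L - 3*D + 6 with the constant J = 0.
M = L + 3*D + 6  [with L=2, D=0]  = 8
K = J + M + 6  [with J=0, M=8]  = 14

14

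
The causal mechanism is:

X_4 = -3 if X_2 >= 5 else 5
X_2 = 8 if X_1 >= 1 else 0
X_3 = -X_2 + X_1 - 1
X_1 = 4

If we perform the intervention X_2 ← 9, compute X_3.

The intervention breaks the incoming arrows to X_2: X_2 = 8 if X_1 >= 1 else 0 no longer applies, and X_2 = 9.
X_3 = -X_2 + X_1 - 1  [with X_2=9, X_1=4]  = -6

-6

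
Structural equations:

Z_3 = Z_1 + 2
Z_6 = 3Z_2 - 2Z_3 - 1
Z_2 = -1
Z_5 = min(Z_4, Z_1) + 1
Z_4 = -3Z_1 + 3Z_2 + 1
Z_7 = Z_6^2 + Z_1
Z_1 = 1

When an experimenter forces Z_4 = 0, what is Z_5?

Intervening sets Z_4 = 0 and removes its equation (Z_4 = -3Z_1 + 3Z_2 + 1).
Z_5 = min(Z_4, Z_1) + 1  [with Z_4=0, Z_1=1]  = 1

1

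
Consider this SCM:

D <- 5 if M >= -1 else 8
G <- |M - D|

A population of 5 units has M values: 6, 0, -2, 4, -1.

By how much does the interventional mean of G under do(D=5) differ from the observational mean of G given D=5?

Under do(D=5), D's equation is replaced by D=5 for every unit. Per-unit G: 1, 5, 7, 1, 6. Mean = 4.
Conditioning on D=5 selects the 4 unit(s) with M ∈ {6, 0, 4, -1}. Their G values: 1, 5, 1, 6. Mean = 3.25.
Difference = 4 − 3.25 = 0.75.

0.75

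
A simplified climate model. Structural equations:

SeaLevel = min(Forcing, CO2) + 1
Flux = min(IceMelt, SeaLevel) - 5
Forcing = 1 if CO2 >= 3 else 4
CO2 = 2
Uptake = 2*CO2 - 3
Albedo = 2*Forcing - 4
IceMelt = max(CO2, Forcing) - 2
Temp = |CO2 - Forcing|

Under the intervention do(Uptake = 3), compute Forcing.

The intervention breaks the incoming arrows to Uptake: Uptake = 2*CO2 - 3 no longer applies, and Uptake = 3.
Forcing is not downstream of the intervention, so its value is determined by the original equations.
Forcing = 1 if CO2 >= 3 else 4  [with CO2=2]  = 4

4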